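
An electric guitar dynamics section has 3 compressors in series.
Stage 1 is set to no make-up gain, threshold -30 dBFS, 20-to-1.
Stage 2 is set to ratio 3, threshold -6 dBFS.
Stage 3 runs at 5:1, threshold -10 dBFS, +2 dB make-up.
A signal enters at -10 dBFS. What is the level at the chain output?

Stage 1: overshoot 20 dB → 20/20 = 1 dB → -29 dBFS.
Stage 2: -29 dBFS is at or below the -6 dBFS threshold — no compression; output -29 dBFS.
Stage 3: below threshold (-29 ≤ -10); passes unchanged; make-up brings it to -27 dBFS.

-27 dBFS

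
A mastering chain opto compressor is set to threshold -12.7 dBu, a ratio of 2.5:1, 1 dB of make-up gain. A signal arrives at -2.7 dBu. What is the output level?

-2.7 dBu sits 10 dB over threshold.
At 2.5:1 the overshoot is divided by 2.5, leaving 4 dB above threshold.
That puts the output at -8.7 dBu; make-up adds 1 dB, giving -7.7 dBu.

-7.7 dBu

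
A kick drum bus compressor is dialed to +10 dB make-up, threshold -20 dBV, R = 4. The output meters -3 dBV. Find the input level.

Remove make-up: -3 − 10 = -13 dBV.
Post-compression overshoot = -13 − (-20) = 7 dB.
Before 4:1 compression the overshoot was 7 × 4 = 28 dB, so input = -20 + 28 = 8 dBV.

8 dBV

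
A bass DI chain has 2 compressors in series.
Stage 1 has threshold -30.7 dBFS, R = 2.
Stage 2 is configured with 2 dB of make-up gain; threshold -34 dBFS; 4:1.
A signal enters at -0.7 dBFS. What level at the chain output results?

Stage 1: 30 dB above -30.7 dBFS, reduced 2:1 to 15 dB above → -15.7 dBFS.
Stage 2: -15.7 dBFS is 18.3 dB over -34 dBFS; at 4:1 that becomes 4.575 dB over, giving -29.425 dBFS; +2 dB make-up → -27.425 dBFS.

-27.425 dBFS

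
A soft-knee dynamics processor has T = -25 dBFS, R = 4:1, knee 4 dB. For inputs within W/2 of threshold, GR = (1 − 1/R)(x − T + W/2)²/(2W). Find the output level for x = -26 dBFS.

x − T + W/2 = -26 − (-25) + 2 = 1.
GR = (1 − 1/4) × 1² / 8 = 0.75 × 1 / 8 = 0.09375 dB.
Output = -26 − 0.09375 = -26.09375 dBFS.

-26.09375 dBFS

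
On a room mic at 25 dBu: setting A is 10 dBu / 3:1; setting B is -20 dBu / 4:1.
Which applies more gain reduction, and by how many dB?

B, by 23.75 dB

A: overshoot 15 dB → output overshoot 5 dB → GR 10 dB.
B: overshoot 45 dB → output overshoot 11.25 dB → GR 33.75 dB.
Difference: 23.75 dB in favour of B.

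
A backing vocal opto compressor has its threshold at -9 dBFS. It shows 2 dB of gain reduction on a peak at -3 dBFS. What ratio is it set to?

1.5:1

Input overshoot = -3 − (-9) = 6 dB.
Output overshoot = 6 − 2 = 4 dB.
Ratio = input overshoot / output overshoot = 6 / 4 = 1.5.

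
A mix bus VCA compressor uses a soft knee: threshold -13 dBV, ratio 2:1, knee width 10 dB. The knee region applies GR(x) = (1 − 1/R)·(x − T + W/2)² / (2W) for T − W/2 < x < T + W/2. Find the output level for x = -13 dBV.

-13.625 dBV

x − T + W/2 = -13 − (-13) + 5 = 5.
GR = (1 − 1/2) × 5² / 20 = 0.5 × 25 / 20 = 0.625 dB.
Output = -13 − 0.625 = -13.625 dBV.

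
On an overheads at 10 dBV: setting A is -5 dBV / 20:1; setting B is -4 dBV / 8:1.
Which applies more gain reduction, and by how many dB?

A: GR = 15 − 15/20 = 14.25 dB.
B: GR = 14 − 14/8 = 12.25 dB.
A applies 2 dB more gain reduction.

A, by 2 dB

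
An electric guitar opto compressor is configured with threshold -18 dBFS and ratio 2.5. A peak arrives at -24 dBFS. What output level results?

-24 dBFS

-24 dBFS is 6 dB below the -18 dBFS threshold, so no gain reduction is applied.
Output = input = -24 dBFS.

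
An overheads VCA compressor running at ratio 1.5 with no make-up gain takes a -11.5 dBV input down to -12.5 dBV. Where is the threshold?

Let T be the threshold. Output overshoot = (input overshoot)/R, so -12.5 − T = (-11.5 − T)/1.5.
1.5·(-12.5 − T) = -11.5 − T → 0.5·T = -18.75 − (-11.5) = -7.25.
T = -7.25/0.5 = -14.5 dBV.

-14.5 dBV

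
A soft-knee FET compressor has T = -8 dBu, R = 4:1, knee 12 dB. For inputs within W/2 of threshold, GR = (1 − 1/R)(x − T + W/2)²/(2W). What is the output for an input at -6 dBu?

-8 dBu

x − T + W/2 = -6 − (-8) + 6 = 8.
GR = (1 − 1/4) × 8² / 24 = 0.75 × 64 / 24 = 2 dB.
Output = -6 − 2 = -8 dBu.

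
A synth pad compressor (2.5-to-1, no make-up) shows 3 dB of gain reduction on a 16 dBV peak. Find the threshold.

Gain reduction = 16 − 13 = 3 dB; output overshoot = GR / (R − 1) = 3 / 1.5 = 2 dB.
Threshold = output − output overshoot = 13 − 2 = 11 dBV.

11 dBV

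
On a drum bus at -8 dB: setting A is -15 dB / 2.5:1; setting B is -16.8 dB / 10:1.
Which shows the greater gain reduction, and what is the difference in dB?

A: GR = 7 − 7/2.5 = 4.2 dB.
B: GR = 8.8 − 8.8/10 = 7.92 dB.
B applies 3.72 dB more gain reduction.

B, by 3.72 dB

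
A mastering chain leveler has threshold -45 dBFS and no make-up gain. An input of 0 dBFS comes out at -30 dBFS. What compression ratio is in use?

Input overshoot = 0 − (-45) = 45 dB; output overshoot = -30 − (-45) = 15 dB.
Ratio = 45 / 15 = 3.

3:1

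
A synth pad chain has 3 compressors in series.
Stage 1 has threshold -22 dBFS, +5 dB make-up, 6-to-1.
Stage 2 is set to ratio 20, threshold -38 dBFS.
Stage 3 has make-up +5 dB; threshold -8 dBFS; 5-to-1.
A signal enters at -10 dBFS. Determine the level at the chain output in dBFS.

-31.85 dBFS

Stage 1: -10 dBFS is 12 dB over -22 dBFS; at 6:1 that becomes 2 dB over, giving -20 dBFS; +5 dB make-up → -15 dBFS.
Stage 2: 23 dB above -38 dBFS, reduced 20:1 to 1.15 dB above → -36.85 dBFS.
Stage 3: below threshold (-36.85 ≤ -8); passes unchanged; make-up brings it to -31.85 dBFS.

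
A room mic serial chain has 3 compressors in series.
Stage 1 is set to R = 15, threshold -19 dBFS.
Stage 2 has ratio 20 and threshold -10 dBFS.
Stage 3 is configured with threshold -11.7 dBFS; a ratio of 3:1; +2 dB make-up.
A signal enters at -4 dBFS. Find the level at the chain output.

Stage 1: -4 dBFS is 15 dB over -19 dBFS; at 15:1 that becomes 1 dB over, giving -18 dBFS.
Stage 2: -18 dBFS is at or below the -10 dBFS threshold — no compression; output -18 dBFS.
Stage 3: -18 dBFS is at or below the -11.7 dBFS threshold — no compression; make-up brings it to -16 dBFS.

-16 dBFS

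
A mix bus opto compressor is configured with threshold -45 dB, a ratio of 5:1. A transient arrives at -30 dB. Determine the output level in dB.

-42 dB

The input is 15 dB above the -45 dB threshold.
The 15 dB excess becomes 3 dB after 5:1 reduction.
Output = -45 + 3 = -42 dB.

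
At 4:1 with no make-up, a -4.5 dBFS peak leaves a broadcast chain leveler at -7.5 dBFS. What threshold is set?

-8.5 dBFS

Let T be the threshold. Output overshoot = (input overshoot)/R, so -7.5 − T = (-4.5 − T)/4.
4·(-7.5 − T) = -4.5 − T → 3·T = -30 − (-4.5) = -25.5.
T = -25.5/3 = -8.5 dBFS.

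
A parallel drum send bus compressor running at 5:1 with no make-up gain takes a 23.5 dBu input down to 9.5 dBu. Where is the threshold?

Input is 17.5 dB above T (since output overshoot × R = input overshoot: (9.5 − T)·5 = 23.5 − T gives T = 6 dBu).
Check: 6 + (23.5 − 6)/5 = 6 + 3.5 = 9.5 dBu. ✓

6 dBu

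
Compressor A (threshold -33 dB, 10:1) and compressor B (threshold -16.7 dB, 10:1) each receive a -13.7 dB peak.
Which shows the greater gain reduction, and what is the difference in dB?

A, by 14.67 dB

A: 19.3 dB over, compressed to 1.93 dB over, so 17.37 dB of GR.
B: 3 dB over, compressed to 0.3 dB over, so 2.7 dB of GR.
A reduces 14.67 dB more.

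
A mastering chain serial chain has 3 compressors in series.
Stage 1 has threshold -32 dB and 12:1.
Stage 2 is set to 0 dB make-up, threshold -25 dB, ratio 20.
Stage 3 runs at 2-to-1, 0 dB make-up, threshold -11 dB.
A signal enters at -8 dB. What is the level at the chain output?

-30 dB

Stage 1: overshoot 24 dB → 24/12 = 2 dB → -30 dB.
Stage 2: -30 dB ≤ -25 dB, so stage 2 doesn't engage; output -30 dB.
Stage 3: below threshold (-30 ≤ -11); passes unchanged; output -30 dB.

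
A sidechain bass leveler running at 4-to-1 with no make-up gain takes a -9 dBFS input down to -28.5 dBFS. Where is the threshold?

-35 dBFS

Input is 26 dB above T (since output overshoot × R = input overshoot: (-28.5 − T)·4 = -9 − T gives T = -35 dBFS).
Check: -35 + (-9 − (-35))/4 = -35 + 6.5 = -28.5 dBFS. ✓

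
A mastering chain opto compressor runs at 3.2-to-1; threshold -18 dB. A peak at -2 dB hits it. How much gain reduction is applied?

Overshoot = -2 − (-18) = 16 dB.
At 3.2:1, output sits 16/3.2 = 5 dB above threshold.
So the signal is attenuated by 16 − 5 = 11 dB.

11 dB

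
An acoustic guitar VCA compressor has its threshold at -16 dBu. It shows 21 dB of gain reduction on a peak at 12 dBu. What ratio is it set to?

Input overshoot = 12 − (-16) = 28 dB.
Output overshoot = 28 − 21 = 7 dB.
Ratio = input overshoot / output overshoot = 28 / 7 = 4.

4:1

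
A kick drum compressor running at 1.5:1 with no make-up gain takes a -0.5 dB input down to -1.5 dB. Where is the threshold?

-3.5 dB

Input is 3 dB above T (since output overshoot × R = input overshoot: (-1.5 − T)·1.5 = -0.5 − T gives T = -3.5 dB).
Check: -3.5 + (-0.5 − (-3.5))/1.5 = -3.5 + 2 = -1.5 dB. ✓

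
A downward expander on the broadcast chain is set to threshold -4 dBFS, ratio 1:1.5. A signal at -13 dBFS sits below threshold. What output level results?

-17.5 dBFS

Below threshold, a 1:1.5 expander applies gain = (1.5−1)×(T − x) of attenuation.
(1.5−1) × 9 = 4.5 dB, so output = -13 − 4.5 = -17.5 dBFS.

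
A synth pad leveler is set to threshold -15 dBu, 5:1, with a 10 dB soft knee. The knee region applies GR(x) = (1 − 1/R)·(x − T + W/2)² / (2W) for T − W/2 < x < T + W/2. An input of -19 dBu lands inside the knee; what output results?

-19.04 dBu

x − T + W/2 = -19 − (-15) + 5 = 1.
GR = (1 − 1/5) × 1² / 20 = 0.8 × 1 / 20 = 0.04 dB.
Output = -19 − 0.04 = -19.04 dBu.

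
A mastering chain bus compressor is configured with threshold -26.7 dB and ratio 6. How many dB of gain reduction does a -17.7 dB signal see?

-17.7 dB exceeds the threshold by 9 dB.
At 6:1, output sits 9/6 = 1.5 dB above threshold.
Gain reduction = 9 − 1.5 = 7.5 dB.

7.5 dB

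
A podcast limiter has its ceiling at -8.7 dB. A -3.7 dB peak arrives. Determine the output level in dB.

-8.7 dB

The limiter clamps the peak to its -8.7 dB ceiling.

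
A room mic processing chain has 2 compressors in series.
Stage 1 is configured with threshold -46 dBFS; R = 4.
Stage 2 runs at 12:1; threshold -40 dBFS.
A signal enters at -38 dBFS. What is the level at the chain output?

Stage 1: -38 dBFS is 8 dB over -46 dBFS; at 4:1 that becomes 2 dB over, giving -44 dBFS.
Stage 2: -44 dBFS ≤ -40 dBFS, so stage 2 doesn't engage; output -44 dBFS.

-44 dBFS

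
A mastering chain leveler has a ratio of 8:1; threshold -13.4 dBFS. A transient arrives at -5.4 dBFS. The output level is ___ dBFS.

-12.4 dBFS

Overshoot: -5.4 − (-13.4) = 8 dB.
The 8 dB excess becomes 1 dB after 8:1 reduction.
That puts the output at -12.4 dBFS.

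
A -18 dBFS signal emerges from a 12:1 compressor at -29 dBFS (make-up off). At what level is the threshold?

-30 dBFS

Gain reduction = -18 − (-29) = 11 dB; output overshoot = GR / (R − 1) = 11 / 11 = 1 dB.
Threshold = output − output overshoot = -29 − 1 = -30 dBFS.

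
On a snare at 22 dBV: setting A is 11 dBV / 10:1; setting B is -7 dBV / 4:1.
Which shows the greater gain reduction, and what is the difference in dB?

B, by 11.85 dB

A: overshoot 11 dB → output overshoot 1.1 dB → GR 9.9 dB.
B: overshoot 29 dB → output overshoot 7.25 dB → GR 21.75 dB.
B reduces 11.85 dB more.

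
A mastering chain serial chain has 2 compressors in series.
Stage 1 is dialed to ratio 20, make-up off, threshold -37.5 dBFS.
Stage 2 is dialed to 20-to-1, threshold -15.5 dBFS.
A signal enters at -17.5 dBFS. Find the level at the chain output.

Stage 1: overshoot 20 dB → 20/20 = 1 dB → -36.5 dBFS.
Stage 2: below threshold (-36.5 ≤ -15.5); passes unchanged; output -36.5 dBFS.

-36.5 dBFS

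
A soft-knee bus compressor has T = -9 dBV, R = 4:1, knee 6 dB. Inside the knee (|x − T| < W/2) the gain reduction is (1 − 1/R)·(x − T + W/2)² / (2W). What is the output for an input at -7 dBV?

-8.5625 dBV

x − T + W/2 = -7 − (-9) + 3 = 5.
GR = (1 − 1/4) × 5² / 12 = 0.75 × 25 / 12 = 1.5625 dB.
Output = -7 − 1.5625 = -8.5625 dBV.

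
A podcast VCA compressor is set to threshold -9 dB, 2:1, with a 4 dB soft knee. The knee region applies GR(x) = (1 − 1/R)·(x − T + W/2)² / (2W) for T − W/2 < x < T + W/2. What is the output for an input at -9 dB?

x − T + W/2 = -9 − (-9) + 2 = 2.
GR = (1 − 1/2) × 2² / 8 = 0.5 × 4 / 8 = 0.25 dB.
Output = -9 − 0.25 = -9.25 dB.

-9.25 dB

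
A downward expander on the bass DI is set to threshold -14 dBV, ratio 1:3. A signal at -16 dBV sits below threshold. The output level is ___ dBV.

-20 dBV

The input is 2 dB below the -14 dBV threshold.
A 1:3 expander multiplies undershoot by 3: 2 × 3 = 6 dB below threshold.
Output = -14 − 6 = -20 dBV.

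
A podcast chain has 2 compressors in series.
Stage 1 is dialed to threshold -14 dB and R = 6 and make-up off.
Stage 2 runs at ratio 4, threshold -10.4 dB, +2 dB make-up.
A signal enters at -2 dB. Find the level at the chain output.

-10 dB

Stage 1: -2 dB is 12 dB over -14 dB; at 6:1 that becomes 2 dB over, giving -12 dB.
Stage 2: -12 dB is at or below the -10.4 dB threshold — no compression; make-up brings it to -10 dB.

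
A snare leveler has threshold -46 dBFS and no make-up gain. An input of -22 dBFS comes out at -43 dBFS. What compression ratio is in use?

Input overshoot = -22 − (-46) = 24 dB; output overshoot = -43 − (-46) = 3 dB.
Ratio = 24 / 3 = 8.

8:1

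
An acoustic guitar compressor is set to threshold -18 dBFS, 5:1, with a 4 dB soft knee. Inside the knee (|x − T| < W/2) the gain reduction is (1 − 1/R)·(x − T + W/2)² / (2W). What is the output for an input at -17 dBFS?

-17.9 dBFS

x − T + W/2 = -17 − (-18) + 2 = 3.
GR = (1 − 1/5) × 3² / 8 = 0.8 × 9 / 8 = 0.9 dB.
Output = -17 − 0.9 = -17.9 dBFS.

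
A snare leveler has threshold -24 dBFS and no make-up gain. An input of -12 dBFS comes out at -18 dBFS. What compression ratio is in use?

Input overshoot = -12 − (-24) = 12 dB; output overshoot = -18 − (-24) = 6 dB.
Ratio = 12 / 6 = 2.

2:1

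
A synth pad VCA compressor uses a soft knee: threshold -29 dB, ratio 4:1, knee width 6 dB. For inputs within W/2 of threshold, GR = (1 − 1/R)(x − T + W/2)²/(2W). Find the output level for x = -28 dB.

-29 dB

x − T + W/2 = -28 − (-29) + 3 = 4.
GR = (1 − 1/4) × 4² / 12 = 0.75 × 16 / 12 = 1 dB.
Output = -28 − 1 = -29 dB.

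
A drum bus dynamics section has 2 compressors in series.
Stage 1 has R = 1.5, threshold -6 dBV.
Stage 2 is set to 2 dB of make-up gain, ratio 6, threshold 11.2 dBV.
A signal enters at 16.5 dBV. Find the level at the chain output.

Stage 1: 16.5 dBV is 22.5 dB over -6 dBV; at 1.5:1 that becomes 15 dB over, giving 9 dBV.
Stage 2: 9 dBV is at or below the 11.2 dBV threshold — no compression; make-up brings it to 11 dBV.

11 dBV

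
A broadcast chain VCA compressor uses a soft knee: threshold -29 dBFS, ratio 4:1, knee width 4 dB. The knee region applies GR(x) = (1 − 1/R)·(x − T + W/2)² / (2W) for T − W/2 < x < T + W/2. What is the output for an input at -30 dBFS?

x − T + W/2 = -30 − (-29) + 2 = 1.
GR = (1 − 1/4) × 1² / 8 = 0.75 × 1 / 8 = 0.09375 dB.
Output = -30 − 0.09375 = -30.09375 dBFS.

-30.09375 dBFS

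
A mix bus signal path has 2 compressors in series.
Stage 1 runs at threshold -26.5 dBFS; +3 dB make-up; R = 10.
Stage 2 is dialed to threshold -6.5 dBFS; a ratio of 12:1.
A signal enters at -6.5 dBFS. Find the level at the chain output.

-21.5 dBFS

Stage 1: -6.5 dBFS is 20 dB over -26.5 dBFS; at 10:1 that becomes 2 dB over, giving -24.5 dBFS; +3 dB make-up → -21.5 dBFS.
Stage 2: -21.5 dBFS ≤ -6.5 dBFS, so stage 2 doesn't engage; output -21.5 dBFS.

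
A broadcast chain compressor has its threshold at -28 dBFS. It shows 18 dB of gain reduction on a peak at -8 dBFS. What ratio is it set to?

10:1

Input overshoot = -8 − (-28) = 20 dB.
Output overshoot = 20 − 18 = 2 dB.
Ratio = input overshoot / output overshoot = 20 / 2 = 10.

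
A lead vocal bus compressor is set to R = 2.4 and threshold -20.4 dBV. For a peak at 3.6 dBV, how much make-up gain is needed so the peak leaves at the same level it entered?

Overshoot 24 dB → 24/2.4 = 10 dB after compression, so the compressed level is -20.4 + 10 = -10.4 dBV.
Make-up = target − compressed = 3.6 − (-10.4) = 14 dB.

14 dB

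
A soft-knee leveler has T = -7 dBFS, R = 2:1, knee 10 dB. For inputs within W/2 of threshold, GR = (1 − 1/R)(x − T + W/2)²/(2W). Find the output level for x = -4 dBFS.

-5.6 dBFS

x − T + W/2 = -4 − (-7) + 5 = 8.
GR = (1 − 1/2) × 8² / 20 = 0.5 × 64 / 20 = 1.6 dB.
Output = -4 − 1.6 = -5.6 dBFS.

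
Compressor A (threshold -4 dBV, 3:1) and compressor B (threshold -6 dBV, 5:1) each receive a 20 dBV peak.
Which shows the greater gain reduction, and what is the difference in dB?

A: 24 dB over, compressed to 8 dB over, so 16 dB of GR.
B: 26 dB over, compressed to 5.2 dB over, so 20.8 dB of GR.
B reduces 4.8 dB more.

B, by 4.8 dB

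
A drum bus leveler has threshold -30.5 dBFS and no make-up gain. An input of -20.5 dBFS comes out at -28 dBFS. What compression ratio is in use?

4:1

Input overshoot = -20.5 − (-30.5) = 10 dB; output overshoot = -28 − (-30.5) = 2.5 dB.
Ratio = 10 / 2.5 = 4.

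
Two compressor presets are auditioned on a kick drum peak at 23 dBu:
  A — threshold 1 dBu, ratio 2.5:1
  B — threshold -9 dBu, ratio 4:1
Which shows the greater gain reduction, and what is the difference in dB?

A: overshoot 22 dB → output overshoot 8.8 dB → GR 13.2 dB.
B: overshoot 32 dB → output overshoot 8 dB → GR 24 dB.
Difference: 10.8 dB in favour of B.

B, by 10.8 dB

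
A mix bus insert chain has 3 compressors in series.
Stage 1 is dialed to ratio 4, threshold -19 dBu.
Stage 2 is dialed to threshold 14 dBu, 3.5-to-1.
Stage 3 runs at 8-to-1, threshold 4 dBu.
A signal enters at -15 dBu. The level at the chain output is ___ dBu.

-18 dBu

Stage 1: 4 dB above -19 dBu, reduced 4:1 to 1 dB above → -18 dBu.
Stage 2: below threshold (-18 ≤ 14); passes unchanged; output -18 dBu.
Stage 3: -18 dBu ≤ 4 dBu, so stage 3 doesn't engage; output -18 dBu.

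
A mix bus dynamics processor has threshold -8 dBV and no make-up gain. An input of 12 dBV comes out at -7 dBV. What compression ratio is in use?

20:1

Input overshoot = 12 − (-8) = 20 dB; output overshoot = -7 − (-8) = 1 dB.
Ratio = 20 / 1 = 20.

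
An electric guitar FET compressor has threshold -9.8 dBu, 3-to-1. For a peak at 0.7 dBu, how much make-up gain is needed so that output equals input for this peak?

Without make-up, output = threshold + overshoot/3 = -9.8 + 3.5 = -6.3 dBu.
Gap to target: 7 dB.

7 dB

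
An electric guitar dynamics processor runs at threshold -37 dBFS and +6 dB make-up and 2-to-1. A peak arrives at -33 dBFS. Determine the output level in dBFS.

-29 dBFS

The input is 4 dB above the -37 dBFS threshold.
At 2:1 the overshoot is divided by 2, leaving 2 dB above threshold.
Output = -37 + 2 = -35 dBFS; make-up adds 6 dB, giving -29 dBFS.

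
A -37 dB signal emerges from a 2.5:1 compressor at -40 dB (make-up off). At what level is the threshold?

-42 dB

Let T be the threshold. Output overshoot = (input overshoot)/R, so -40 − T = (-37 − T)/2.5.
2.5·(-40 − T) = -37 − T → 1.5·T = -100 − (-37) = -63.
T = -63/1.5 = -42 dB.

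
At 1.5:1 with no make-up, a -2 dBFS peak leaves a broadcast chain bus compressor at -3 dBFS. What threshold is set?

-5 dBFS

Input is 3 dB above T (since output overshoot × R = input overshoot: (-3 − T)·1.5 = -2 − T gives T = -5 dBFS).
Check: -5 + (-2 − (-5))/1.5 = -5 + 2 = -3 dBFS. ✓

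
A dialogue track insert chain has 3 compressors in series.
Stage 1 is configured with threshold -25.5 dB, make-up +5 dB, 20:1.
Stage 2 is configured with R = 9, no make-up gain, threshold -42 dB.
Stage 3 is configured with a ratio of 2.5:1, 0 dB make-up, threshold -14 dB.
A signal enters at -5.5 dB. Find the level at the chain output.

-39.5 dB

Stage 1: overshoot 20 dB → 20/20 = 1 dB → -24.5 dB; +5 dB make-up → -19.5 dB.
Stage 2: overshoot 22.5 dB → 22.5/9 = 2.5 dB → -39.5 dB.
Stage 3: -39.5 dB ≤ -14 dB, so stage 3 doesn't engage; output -39.5 dB.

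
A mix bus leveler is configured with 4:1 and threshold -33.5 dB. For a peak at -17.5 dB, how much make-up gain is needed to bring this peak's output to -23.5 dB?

Without make-up, output = threshold + overshoot/4 = -33.5 + 4 = -29.5 dB.
Gap to target: 6 dB.

6 dB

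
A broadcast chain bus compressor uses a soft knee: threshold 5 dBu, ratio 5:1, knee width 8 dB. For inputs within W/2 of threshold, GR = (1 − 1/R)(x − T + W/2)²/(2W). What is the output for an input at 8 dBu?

x − T + W/2 = 8 − 5 + 4 = 7.
GR = (1 − 1/5) × 7² / 16 = 0.8 × 49 / 16 = 2.45 dB.
Output = 8 − 2.45 = 5.55 dBu.

5.55 dBu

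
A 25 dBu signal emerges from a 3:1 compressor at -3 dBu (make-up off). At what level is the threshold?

-17 dBu

Gain reduction = 25 − (-3) = 28 dB; output overshoot = GR / (R − 1) = 28 / 2 = 14 dB.
Threshold = output − output overshoot = -3 − 14 = -17 dBu.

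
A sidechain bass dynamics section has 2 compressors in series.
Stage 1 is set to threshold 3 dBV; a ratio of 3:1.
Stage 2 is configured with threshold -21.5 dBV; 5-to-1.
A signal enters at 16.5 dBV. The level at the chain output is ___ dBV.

Stage 1: 13.5 dB above 3 dBV, reduced 3:1 to 4.5 dB above → 7.5 dBV.
Stage 2: 29 dB above -21.5 dBV, reduced 5:1 to 5.8 dB above → -15.7 dBV.

-15.7 dBV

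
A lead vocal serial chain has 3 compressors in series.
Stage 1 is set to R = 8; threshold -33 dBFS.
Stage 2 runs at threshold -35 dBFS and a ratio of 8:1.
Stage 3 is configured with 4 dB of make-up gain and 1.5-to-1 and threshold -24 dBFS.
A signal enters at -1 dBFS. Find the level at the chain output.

-30.25 dBFS

Stage 1: 32 dB above -33 dBFS, reduced 8:1 to 4 dB above → -29 dBFS.
Stage 2: 6 dB above -35 dBFS, reduced 8:1 to 0.75 dB above → -34.25 dBFS.
Stage 3: -34.25 dBFS is at or below the -24 dBFS threshold — no compression; make-up brings it to -30.25 dBFS.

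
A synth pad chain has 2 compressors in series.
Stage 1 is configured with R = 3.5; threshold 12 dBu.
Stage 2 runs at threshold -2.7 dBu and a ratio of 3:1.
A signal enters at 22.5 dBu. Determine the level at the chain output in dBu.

3.2 dBu

Stage 1: 10.5 dB above 12 dBu, reduced 3.5:1 to 3 dB above → 15 dBu.
Stage 2: overshoot 17.7 dB → 17.7/3 = 5.9 dB → 3.2 dBu.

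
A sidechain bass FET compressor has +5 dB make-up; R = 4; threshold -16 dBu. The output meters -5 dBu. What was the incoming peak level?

Before make-up, the level was -5 − 5 = -10 dBu.
The compressed level sits -10 − (-16) = 6 dB over threshold.
Input overshoot = R × output overshoot = 24 dB → input = -16 + 24 = 8 dBu.

8 dBu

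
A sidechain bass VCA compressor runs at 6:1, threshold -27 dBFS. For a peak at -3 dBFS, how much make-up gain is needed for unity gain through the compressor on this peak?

Overshoot 24 dB → 24/6 = 4 dB after compression, so the compressed level is -27 + 4 = -23 dBFS.
Make-up = target − compressed = -3 − (-23) = 20 dB.

20 dB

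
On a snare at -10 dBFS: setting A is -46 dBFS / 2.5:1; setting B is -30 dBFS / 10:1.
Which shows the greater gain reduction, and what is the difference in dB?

A: GR = 36 − 36/2.5 = 21.6 dB.
B: GR = 20 − 20/10 = 18 dB.
A reduces 3.6 dB more.

A, by 3.6 dB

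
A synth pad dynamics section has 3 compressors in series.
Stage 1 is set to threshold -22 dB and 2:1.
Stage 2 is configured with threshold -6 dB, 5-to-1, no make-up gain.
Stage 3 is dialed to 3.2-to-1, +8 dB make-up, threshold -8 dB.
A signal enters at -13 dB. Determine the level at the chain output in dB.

Stage 1: overshoot 9 dB → 9/2 = 4.5 dB → -17.5 dB.
Stage 2: -17.5 dB is at or below the -6 dB threshold — no compression; output -17.5 dB.
Stage 3: -17.5 dB is at or below the -8 dB threshold — no compression; make-up brings it to -9.5 dB.

-9.5 dB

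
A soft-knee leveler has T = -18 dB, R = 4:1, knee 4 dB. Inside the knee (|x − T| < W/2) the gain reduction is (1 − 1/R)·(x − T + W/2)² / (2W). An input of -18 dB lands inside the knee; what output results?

x − T + W/2 = -18 − (-18) + 2 = 2.
GR = (1 − 1/4) × 2² / 8 = 0.75 × 4 / 8 = 0.375 dB.
Output = -18 − 0.375 = -18.375 dB.

-18.375 dB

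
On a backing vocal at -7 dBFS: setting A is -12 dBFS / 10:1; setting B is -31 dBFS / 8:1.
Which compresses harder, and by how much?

A: overshoot 5 dB → output overshoot 0.5 dB → GR 4.5 dB.
B: overshoot 24 dB → output overshoot 3 dB → GR 21 dB.
B reduces 16.5 dB more.

B, by 16.5 dB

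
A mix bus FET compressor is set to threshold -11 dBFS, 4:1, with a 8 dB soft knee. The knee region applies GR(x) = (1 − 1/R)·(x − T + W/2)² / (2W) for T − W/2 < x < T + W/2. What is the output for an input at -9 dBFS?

-10.6875 dBFS

x − T + W/2 = -9 − (-11) + 4 = 6.
GR = (1 − 1/4) × 6² / 16 = 0.75 × 36 / 16 = 1.6875 dB.
Output = -9 − 1.6875 = -10.6875 dBFS.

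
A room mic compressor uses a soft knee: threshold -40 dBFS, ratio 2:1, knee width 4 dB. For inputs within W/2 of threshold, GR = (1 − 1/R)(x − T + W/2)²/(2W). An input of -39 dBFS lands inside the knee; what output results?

x − T + W/2 = -39 − (-40) + 2 = 3.
GR = (1 − 1/2) × 3² / 8 = 0.5 × 9 / 8 = 0.5625 dB.
Output = -39 − 0.5625 = -39.5625 dBFS.

-39.5625 dBFS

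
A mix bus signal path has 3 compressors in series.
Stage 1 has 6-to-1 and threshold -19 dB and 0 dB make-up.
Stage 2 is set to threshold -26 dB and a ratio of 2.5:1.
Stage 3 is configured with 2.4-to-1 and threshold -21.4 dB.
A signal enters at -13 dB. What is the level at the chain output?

Stage 1: 6 dB above -19 dB, reduced 6:1 to 1 dB above → -18 dB.
Stage 2: -18 dB is 8 dB over -26 dB; at 2.5:1 that becomes 3.2 dB over, giving -22.8 dB.
Stage 3: -22.8 dB ≤ -21.4 dB, so stage 3 doesn't engage; output -22.8 dB.

-22.8 dB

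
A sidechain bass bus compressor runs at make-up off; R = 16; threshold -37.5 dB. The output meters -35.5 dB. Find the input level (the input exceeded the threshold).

-5.5 dB

That's 2 dB above the -37.5 dB threshold.
Input overshoot = R × output overshoot = 32 dB → input = -37.5 + 32 = -5.5 dB.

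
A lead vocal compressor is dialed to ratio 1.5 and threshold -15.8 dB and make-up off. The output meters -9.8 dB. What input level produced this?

-6.8 dB

The compressed level sits -9.8 − (-15.8) = 6 dB over threshold.
Input overshoot = R × output overshoot = 9 dB → input = -15.8 + 9 = -6.8 dB.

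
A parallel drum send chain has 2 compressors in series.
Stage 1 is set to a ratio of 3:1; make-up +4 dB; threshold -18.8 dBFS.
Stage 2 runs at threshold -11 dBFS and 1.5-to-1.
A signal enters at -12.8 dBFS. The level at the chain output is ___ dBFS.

-12.8 dBFS

Stage 1: -12.8 dBFS is 6 dB over -18.8 dBFS; at 3:1 that becomes 2 dB over, giving -16.8 dBFS; +4 dB make-up → -12.8 dBFS.
Stage 2: below threshold (-12.8 ≤ -11); passes unchanged; output -12.8 dBFS.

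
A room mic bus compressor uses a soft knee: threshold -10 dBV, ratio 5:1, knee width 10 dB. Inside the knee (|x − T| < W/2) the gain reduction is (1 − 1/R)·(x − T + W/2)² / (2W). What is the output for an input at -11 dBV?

-11.64 dBV

x − T + W/2 = -11 − (-10) + 5 = 4.
GR = (1 − 1/5) × 4² / 20 = 0.8 × 16 / 20 = 0.64 dB.
Output = -11 − 0.64 = -11.64 dBV.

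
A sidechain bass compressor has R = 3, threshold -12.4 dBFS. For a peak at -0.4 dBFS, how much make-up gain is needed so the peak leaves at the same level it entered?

Without make-up, output = threshold + overshoot/3 = -12.4 + 4 = -8.4 dBFS.
Gap to target: 8 dB.

8 dB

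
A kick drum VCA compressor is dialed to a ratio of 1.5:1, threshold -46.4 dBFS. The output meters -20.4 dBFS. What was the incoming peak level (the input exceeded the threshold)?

That's 26 dB above the -46.4 dBFS threshold.
Before 1.5:1 compression the overshoot was 26 × 1.5 = 39 dB, so input = -46.4 + 39 = -7.4 dBFS.

-7.4 dBFS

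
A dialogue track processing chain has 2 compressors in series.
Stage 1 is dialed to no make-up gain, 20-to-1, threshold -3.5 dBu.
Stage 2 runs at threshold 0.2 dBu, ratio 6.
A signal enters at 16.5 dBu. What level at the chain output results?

Stage 1: 20 dB above -3.5 dBu, reduced 20:1 to 1 dB above → -2.5 dBu.
Stage 2: -2.5 dBu is at or below the 0.2 dBu threshold — no compression; output -2.5 dBu.

-2.5 dBu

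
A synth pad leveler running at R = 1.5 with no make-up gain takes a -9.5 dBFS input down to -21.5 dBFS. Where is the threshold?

Let T be the threshold. Output overshoot = (input overshoot)/R, so -21.5 − T = (-9.5 − T)/1.5.
1.5·(-21.5 − T) = -9.5 − T → 0.5·T = -32.25 − (-9.5) = -22.75.
T = -22.75/0.5 = -45.5 dBFS.

-45.5 dBFS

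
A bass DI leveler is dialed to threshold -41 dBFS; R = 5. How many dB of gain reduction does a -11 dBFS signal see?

24 dB

-11 dBFS exceeds the threshold by 30 dB.
At 5:1, output sits 30/5 = 6 dB above threshold.
So the signal is attenuated by 30 − 6 = 24 dB.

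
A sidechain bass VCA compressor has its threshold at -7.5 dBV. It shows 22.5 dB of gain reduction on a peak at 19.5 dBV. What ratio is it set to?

Input overshoot = 19.5 − (-7.5) = 27 dB.
Output overshoot = 27 − 22.5 = 4.5 dB.
Ratio = input overshoot / output overshoot = 27 / 4.5 = 6.

6:1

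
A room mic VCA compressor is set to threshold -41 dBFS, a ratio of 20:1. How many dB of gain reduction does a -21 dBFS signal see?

Overshoot = -21 − (-41) = 20 dB.
A 20:1 ratio leaves 1 dB of that excess.
So the signal is attenuated by 20 − 1 = 19 dB.

19 dB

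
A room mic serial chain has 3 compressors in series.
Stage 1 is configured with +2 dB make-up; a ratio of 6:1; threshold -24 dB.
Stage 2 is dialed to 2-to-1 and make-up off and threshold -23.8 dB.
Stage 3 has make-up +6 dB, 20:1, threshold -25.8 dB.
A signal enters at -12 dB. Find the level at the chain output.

-19.605 dB

Stage 1: overshoot 12 dB → 12/6 = 2 dB → -22 dB; +2 dB make-up → -20 dB.
Stage 2: 3.8 dB above -23.8 dB, reduced 2:1 to 1.9 dB above → -21.9 dB.
Stage 3: -21.9 dB is 3.9 dB over -25.8 dB; at 20:1 that becomes 0.195 dB over, giving -25.605 dB; +6 dB make-up → -19.605 dB.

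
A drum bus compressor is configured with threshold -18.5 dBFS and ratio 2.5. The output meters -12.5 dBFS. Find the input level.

The compressed level sits -12.5 − (-18.5) = 6 dB over threshold.
Input overshoot = R × output overshoot = 15 dB → input = -18.5 + 15 = -3.5 dBFS.

-3.5 dBFS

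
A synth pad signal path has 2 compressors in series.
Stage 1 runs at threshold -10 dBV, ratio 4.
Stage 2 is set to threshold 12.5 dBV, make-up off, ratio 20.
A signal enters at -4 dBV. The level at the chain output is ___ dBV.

Stage 1: overshoot 6 dB → 6/4 = 1.5 dB → -8.5 dBV.
Stage 2: below threshold (-8.5 ≤ 12.5); passes unchanged; output -8.5 dBV.

-8.5 dBV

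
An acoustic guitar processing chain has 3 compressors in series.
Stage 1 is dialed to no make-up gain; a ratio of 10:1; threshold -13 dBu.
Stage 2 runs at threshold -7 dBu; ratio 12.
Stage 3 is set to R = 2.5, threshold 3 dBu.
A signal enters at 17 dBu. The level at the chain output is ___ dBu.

Stage 1: overshoot 30 dB → 30/10 = 3 dB → -10 dBu.
Stage 2: -10 dBu is at or below the -7 dBu threshold — no compression; output -10 dBu.
Stage 3: below threshold (-10 ≤ 3); passes unchanged; output -10 dBu.

-10 dBu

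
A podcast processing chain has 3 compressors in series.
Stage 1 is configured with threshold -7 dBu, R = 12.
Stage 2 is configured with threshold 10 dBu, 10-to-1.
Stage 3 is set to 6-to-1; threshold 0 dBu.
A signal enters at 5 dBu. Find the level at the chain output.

Stage 1: 12 dB above -7 dBu, reduced 12:1 to 1 dB above → -6 dBu.
Stage 2: -6 dBu is at or below the 10 dBu threshold — no compression; output -6 dBu.
Stage 3: -6 dBu ≤ 0 dBu, so stage 3 doesn't engage; output -6 dBu.

-6 dBu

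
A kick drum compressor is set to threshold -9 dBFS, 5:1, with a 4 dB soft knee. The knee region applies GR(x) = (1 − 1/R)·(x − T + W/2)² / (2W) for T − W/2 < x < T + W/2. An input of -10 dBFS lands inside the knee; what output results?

-10.1 dBFS

x − T + W/2 = -10 − (-9) + 2 = 1.
GR = (1 − 1/5) × 1² / 8 = 0.8 × 1 / 8 = 0.1 dB.
Output = -10 − 0.1 = -10.1 dBFS.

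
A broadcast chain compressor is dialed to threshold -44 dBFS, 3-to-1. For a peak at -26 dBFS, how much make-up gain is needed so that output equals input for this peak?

Overshoot 18 dB → 18/3 = 6 dB after compression, so the compressed level is -44 + 6 = -38 dBFS.
Make-up = target − compressed = -26 − (-38) = 12 dB.

12 dB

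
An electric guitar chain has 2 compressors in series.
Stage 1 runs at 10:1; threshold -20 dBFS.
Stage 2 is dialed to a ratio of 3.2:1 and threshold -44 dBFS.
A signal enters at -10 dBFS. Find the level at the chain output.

Stage 1: -10 dBFS is 10 dB over -20 dBFS; at 10:1 that becomes 1 dB over, giving -19 dBFS.
Stage 2: 25 dB above -44 dBFS, reduced 3.2:1 to 7.8125 dB above → -36.1875 dBFS.

-36.1875 dBFS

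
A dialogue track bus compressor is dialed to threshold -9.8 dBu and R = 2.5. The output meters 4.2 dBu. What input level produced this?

That's 14 dB above the -9.8 dBu threshold.
Before 2.5:1 compression the overshoot was 14 × 2.5 = 35 dB, so input = -9.8 + 35 = 25.2 dBu.

25.2 dBu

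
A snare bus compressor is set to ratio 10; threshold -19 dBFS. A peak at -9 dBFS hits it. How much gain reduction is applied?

9 dB

-9 dBFS exceeds the threshold by 10 dB.
A 10:1 ratio leaves 1 dB of that excess.
So the signal is attenuated by 10 − 1 = 9 dB.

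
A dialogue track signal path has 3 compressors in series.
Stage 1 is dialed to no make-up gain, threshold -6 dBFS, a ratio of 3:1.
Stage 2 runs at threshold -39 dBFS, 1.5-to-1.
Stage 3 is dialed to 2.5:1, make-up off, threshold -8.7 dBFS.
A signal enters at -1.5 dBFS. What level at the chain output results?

Stage 1: -1.5 dBFS is 4.5 dB over -6 dBFS; at 3:1 that becomes 1.5 dB over, giving -4.5 dBFS.
Stage 2: overshoot 34.5 dB → 34.5/1.5 = 23 dB → -16 dBFS.
Stage 3: below threshold (-16 ≤ -8.7); passes unchanged; output -16 dBFS.

-16 dBFS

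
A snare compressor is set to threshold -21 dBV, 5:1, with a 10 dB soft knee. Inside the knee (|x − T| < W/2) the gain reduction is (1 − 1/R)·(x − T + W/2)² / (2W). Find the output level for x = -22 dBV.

x − T + W/2 = -22 − (-21) + 5 = 4.
GR = (1 − 1/5) × 4² / 20 = 0.8 × 16 / 20 = 0.64 dB.
Output = -22 − 0.64 = -22.64 dBV.

-22.64 dBV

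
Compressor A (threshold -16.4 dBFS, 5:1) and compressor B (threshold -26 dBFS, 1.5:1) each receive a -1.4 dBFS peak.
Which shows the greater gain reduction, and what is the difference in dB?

A: GR = 15 − 15/5 = 12 dB.
B: GR = 24.6 − 24.6/1.5 = 8.2 dB.
A applies 3.8 dB more gain reduction.

A, by 3.8 dB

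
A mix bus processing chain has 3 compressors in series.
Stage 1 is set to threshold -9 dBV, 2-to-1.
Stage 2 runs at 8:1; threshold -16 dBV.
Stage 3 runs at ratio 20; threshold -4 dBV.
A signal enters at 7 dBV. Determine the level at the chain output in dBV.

-14.125 dBV

Stage 1: 16 dB above -9 dBV, reduced 2:1 to 8 dB above → -1 dBV.
Stage 2: -1 dBV is 15 dB over -16 dBV; at 8:1 that becomes 1.875 dB over, giving -14.125 dBV.
Stage 3: below threshold (-14.125 ≤ -4); passes unchanged; output -14.125 dBV.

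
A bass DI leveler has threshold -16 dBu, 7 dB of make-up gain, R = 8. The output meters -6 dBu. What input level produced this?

Stripping the +7 dB make-up gives -13 dBu at the gain stage.
The compressed level sits -13 − (-16) = 3 dB over threshold.
Undo the ratio: input overshoot = 3 × 8 = 24 dB, giving input = 8 dBu.

8 dBu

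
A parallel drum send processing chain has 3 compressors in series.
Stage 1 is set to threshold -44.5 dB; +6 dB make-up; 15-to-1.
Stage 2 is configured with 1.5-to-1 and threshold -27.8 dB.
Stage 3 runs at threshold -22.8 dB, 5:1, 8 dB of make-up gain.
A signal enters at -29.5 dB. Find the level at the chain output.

-29.5 dB

Stage 1: -29.5 dB is 15 dB over -44.5 dB; at 15:1 that becomes 1 dB over, giving -43.5 dB; +6 dB make-up → -37.5 dB.
Stage 2: -37.5 dB ≤ -27.8 dB, so stage 2 doesn't engage; output -37.5 dB.
Stage 3: -37.5 dB is at or below the -22.8 dB threshold — no compression; make-up brings it to -29.5 dB.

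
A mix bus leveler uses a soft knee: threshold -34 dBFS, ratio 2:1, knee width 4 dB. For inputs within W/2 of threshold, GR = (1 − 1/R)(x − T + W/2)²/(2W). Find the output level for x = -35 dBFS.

-35.0625 dBFS

x − T + W/2 = -35 − (-34) + 2 = 1.
GR = (1 − 1/2) × 1² / 8 = 0.5 × 1 / 8 = 0.0625 dB.
Output = -35 − 0.0625 = -35.0625 dBFS.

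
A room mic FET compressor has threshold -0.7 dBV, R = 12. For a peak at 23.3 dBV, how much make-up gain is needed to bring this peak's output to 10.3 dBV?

9 dB

The peak compresses to -0.7 + 24/12 = 1.3 dBV.
To reach 10.3 dBV requires 10.3 − 1.3 = 9 dB of make-up.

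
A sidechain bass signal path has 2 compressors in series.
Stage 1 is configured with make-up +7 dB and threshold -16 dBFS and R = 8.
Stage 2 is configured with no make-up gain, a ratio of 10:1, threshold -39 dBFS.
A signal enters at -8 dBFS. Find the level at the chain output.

-35.9 dBFS

Stage 1: overshoot 8 dB → 8/8 = 1 dB → -15 dBFS; +7 dB make-up → -8 dBFS.
Stage 2: overshoot 31 dB → 31/10 = 3.1 dB → -35.9 dBFS.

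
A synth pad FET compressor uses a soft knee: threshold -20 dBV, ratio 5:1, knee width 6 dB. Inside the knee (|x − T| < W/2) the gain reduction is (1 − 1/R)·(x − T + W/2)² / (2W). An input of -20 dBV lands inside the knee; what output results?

x − T + W/2 = -20 − (-20) + 3 = 3.
GR = (1 − 1/5) × 3² / 12 = 0.8 × 9 / 12 = 0.6 dB.
Output = -20 − 0.6 = -20.6 dBV.

-20.6 dBV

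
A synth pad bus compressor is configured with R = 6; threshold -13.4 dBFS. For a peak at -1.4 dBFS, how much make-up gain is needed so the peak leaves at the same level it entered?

The peak compresses to -13.4 + 12/6 = -11.4 dBFS.
To reach -1.4 dBFS requires -1.4 − (-11.4) = 10 dB of make-up.

10 dB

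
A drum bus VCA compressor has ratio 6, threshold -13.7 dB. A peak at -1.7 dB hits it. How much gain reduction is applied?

The signal is 12 dB above threshold.
After 6:1 compression the overshoot becomes 12/6 = 2 dB.
Gain reduction = 12 − 2 = 10 dB.

10 dB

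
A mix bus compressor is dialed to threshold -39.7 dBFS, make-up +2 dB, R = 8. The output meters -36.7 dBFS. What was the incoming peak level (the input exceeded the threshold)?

Stripping the +2 dB make-up gives -38.7 dBFS at the gain stage.
That's 1 dB above the -39.7 dBFS threshold.
Before 8:1 compression the overshoot was 1 × 8 = 8 dB, so input = -39.7 + 8 = -31.7 dBFS.

-31.7 dBFS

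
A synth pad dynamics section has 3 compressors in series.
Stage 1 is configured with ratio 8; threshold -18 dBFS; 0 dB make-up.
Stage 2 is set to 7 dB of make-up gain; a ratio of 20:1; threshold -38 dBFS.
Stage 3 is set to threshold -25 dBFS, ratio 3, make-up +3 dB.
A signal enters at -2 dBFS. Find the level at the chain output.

-26.9 dBFS

Stage 1: 16 dB above -18 dBFS, reduced 8:1 to 2 dB above → -16 dBFS.
Stage 2: 22 dB above -38 dBFS, reduced 20:1 to 1.1 dB above → -36.9 dBFS; +7 dB make-up → -29.9 dBFS.
Stage 3: -29.9 dBFS ≤ -25 dBFS, so stage 3 doesn't engage; make-up brings it to -26.9 dBFS.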